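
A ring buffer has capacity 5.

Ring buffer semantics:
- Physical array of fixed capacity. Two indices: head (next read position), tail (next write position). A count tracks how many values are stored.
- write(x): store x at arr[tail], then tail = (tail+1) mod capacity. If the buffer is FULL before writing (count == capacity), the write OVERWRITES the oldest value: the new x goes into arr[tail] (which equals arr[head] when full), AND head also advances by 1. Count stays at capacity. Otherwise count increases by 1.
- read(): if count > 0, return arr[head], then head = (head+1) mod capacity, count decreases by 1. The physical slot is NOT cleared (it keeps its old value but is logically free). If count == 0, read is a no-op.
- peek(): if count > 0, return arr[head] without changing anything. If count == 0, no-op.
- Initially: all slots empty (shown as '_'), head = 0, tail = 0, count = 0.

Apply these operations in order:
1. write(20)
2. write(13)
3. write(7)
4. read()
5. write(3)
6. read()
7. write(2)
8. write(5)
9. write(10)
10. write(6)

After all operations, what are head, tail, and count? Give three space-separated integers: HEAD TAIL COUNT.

Answer: 3 3 5

Derivation:
After op 1 (write(20)): arr=[20 _ _ _ _] head=0 tail=1 count=1
After op 2 (write(13)): arr=[20 13 _ _ _] head=0 tail=2 count=2
After op 3 (write(7)): arr=[20 13 7 _ _] head=0 tail=3 count=3
After op 4 (read()): arr=[20 13 7 _ _] head=1 tail=3 count=2
After op 5 (write(3)): arr=[20 13 7 3 _] head=1 tail=4 count=3
After op 6 (read()): arr=[20 13 7 3 _] head=2 tail=4 count=2
After op 7 (write(2)): arr=[20 13 7 3 2] head=2 tail=0 count=3
After op 8 (write(5)): arr=[5 13 7 3 2] head=2 tail=1 count=4
After op 9 (write(10)): arr=[5 10 7 3 2] head=2 tail=2 count=5
After op 10 (write(6)): arr=[5 10 6 3 2] head=3 tail=3 count=5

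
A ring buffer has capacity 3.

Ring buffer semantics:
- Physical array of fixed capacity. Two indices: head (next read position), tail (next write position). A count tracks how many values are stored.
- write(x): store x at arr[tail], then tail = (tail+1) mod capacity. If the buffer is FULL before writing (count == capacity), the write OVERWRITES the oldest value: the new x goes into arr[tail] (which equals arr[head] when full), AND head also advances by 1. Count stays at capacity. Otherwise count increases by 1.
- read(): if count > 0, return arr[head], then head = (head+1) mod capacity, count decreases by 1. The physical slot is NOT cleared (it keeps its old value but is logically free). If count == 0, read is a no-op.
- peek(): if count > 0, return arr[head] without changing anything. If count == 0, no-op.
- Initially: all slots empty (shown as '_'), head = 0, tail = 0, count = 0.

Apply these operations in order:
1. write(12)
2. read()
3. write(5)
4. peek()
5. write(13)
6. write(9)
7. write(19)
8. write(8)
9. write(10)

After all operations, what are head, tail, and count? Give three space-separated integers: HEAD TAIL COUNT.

Answer: 1 1 3

Derivation:
After op 1 (write(12)): arr=[12 _ _] head=0 tail=1 count=1
After op 2 (read()): arr=[12 _ _] head=1 tail=1 count=0
After op 3 (write(5)): arr=[12 5 _] head=1 tail=2 count=1
After op 4 (peek()): arr=[12 5 _] head=1 tail=2 count=1
After op 5 (write(13)): arr=[12 5 13] head=1 tail=0 count=2
After op 6 (write(9)): arr=[9 5 13] head=1 tail=1 count=3
After op 7 (write(19)): arr=[9 19 13] head=2 tail=2 count=3
After op 8 (write(8)): arr=[9 19 8] head=0 tail=0 count=3
After op 9 (write(10)): arr=[10 19 8] head=1 tail=1 count=3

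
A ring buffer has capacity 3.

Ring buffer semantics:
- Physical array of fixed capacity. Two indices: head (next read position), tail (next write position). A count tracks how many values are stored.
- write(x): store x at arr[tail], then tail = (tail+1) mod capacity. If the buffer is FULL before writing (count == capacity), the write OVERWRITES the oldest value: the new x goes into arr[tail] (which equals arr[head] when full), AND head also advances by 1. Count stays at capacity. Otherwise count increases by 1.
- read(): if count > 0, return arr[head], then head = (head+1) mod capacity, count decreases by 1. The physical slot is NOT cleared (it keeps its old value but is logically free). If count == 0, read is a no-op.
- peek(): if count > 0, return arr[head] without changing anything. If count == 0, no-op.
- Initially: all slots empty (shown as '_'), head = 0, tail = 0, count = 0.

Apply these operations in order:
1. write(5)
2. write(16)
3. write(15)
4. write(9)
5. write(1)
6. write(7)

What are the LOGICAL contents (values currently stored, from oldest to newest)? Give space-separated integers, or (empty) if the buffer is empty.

Answer: 9 1 7

Derivation:
After op 1 (write(5)): arr=[5 _ _] head=0 tail=1 count=1
After op 2 (write(16)): arr=[5 16 _] head=0 tail=2 count=2
After op 3 (write(15)): arr=[5 16 15] head=0 tail=0 count=3
After op 4 (write(9)): arr=[9 16 15] head=1 tail=1 count=3
After op 5 (write(1)): arr=[9 1 15] head=2 tail=2 count=3
After op 6 (write(7)): arr=[9 1 7] head=0 tail=0 count=3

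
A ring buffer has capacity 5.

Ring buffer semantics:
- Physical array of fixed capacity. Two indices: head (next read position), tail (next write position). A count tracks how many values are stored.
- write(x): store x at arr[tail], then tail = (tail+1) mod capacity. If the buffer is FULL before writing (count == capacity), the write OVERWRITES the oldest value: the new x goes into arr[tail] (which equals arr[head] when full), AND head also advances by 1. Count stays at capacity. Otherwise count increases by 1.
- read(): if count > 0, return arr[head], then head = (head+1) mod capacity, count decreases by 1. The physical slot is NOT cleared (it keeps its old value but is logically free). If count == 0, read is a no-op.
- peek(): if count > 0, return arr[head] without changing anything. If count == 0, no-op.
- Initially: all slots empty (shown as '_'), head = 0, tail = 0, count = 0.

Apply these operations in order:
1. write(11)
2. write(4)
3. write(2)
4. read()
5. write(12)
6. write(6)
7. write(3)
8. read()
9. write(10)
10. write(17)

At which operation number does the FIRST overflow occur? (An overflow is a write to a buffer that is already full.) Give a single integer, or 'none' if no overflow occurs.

Answer: 10

Derivation:
After op 1 (write(11)): arr=[11 _ _ _ _] head=0 tail=1 count=1
After op 2 (write(4)): arr=[11 4 _ _ _] head=0 tail=2 count=2
After op 3 (write(2)): arr=[11 4 2 _ _] head=0 tail=3 count=3
After op 4 (read()): arr=[11 4 2 _ _] head=1 tail=3 count=2
After op 5 (write(12)): arr=[11 4 2 12 _] head=1 tail=4 count=3
After op 6 (write(6)): arr=[11 4 2 12 6] head=1 tail=0 count=4
After op 7 (write(3)): arr=[3 4 2 12 6] head=1 tail=1 count=5
After op 8 (read()): arr=[3 4 2 12 6] head=2 tail=1 count=4
After op 9 (write(10)): arr=[3 10 2 12 6] head=2 tail=2 count=5
After op 10 (write(17)): arr=[3 10 17 12 6] head=3 tail=3 count=5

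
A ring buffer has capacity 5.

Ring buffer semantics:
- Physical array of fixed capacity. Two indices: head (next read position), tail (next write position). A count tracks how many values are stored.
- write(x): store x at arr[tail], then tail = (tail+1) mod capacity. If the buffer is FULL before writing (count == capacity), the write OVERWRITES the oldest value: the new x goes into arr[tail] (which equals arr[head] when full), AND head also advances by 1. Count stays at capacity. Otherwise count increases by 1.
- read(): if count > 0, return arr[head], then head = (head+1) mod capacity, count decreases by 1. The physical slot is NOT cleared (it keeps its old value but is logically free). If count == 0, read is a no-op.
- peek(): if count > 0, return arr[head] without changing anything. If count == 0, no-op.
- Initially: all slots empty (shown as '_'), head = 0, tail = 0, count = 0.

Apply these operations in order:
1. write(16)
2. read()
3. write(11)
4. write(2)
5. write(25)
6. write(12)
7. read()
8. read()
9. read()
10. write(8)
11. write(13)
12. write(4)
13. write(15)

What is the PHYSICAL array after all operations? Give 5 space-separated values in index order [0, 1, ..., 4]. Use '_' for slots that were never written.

After op 1 (write(16)): arr=[16 _ _ _ _] head=0 tail=1 count=1
After op 2 (read()): arr=[16 _ _ _ _] head=1 tail=1 count=0
After op 3 (write(11)): arr=[16 11 _ _ _] head=1 tail=2 count=1
After op 4 (write(2)): arr=[16 11 2 _ _] head=1 tail=3 count=2
After op 5 (write(25)): arr=[16 11 2 25 _] head=1 tail=4 count=3
After op 6 (write(12)): arr=[16 11 2 25 12] head=1 tail=0 count=4
After op 7 (read()): arr=[16 11 2 25 12] head=2 tail=0 count=3
After op 8 (read()): arr=[16 11 2 25 12] head=3 tail=0 count=2
After op 9 (read()): arr=[16 11 2 25 12] head=4 tail=0 count=1
After op 10 (write(8)): arr=[8 11 2 25 12] head=4 tail=1 count=2
After op 11 (write(13)): arr=[8 13 2 25 12] head=4 tail=2 count=3
After op 12 (write(4)): arr=[8 13 4 25 12] head=4 tail=3 count=4
After op 13 (write(15)): arr=[8 13 4 15 12] head=4 tail=4 count=5

Answer: 8 13 4 15 12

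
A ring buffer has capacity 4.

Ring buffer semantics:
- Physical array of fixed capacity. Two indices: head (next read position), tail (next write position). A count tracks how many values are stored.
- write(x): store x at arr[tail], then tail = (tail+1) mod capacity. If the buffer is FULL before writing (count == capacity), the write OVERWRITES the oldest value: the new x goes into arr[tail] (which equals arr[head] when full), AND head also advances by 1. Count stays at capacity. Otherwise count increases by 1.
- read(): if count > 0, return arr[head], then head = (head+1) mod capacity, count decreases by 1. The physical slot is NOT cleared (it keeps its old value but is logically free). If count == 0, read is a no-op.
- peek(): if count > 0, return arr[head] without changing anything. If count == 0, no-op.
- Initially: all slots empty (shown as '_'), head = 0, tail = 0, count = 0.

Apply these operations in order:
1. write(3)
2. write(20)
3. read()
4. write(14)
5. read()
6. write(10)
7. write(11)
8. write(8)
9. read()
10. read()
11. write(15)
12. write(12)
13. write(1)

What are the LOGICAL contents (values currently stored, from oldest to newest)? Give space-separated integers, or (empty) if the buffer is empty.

After op 1 (write(3)): arr=[3 _ _ _] head=0 tail=1 count=1
After op 2 (write(20)): arr=[3 20 _ _] head=0 tail=2 count=2
After op 3 (read()): arr=[3 20 _ _] head=1 tail=2 count=1
After op 4 (write(14)): arr=[3 20 14 _] head=1 tail=3 count=2
After op 5 (read()): arr=[3 20 14 _] head=2 tail=3 count=1
After op 6 (write(10)): arr=[3 20 14 10] head=2 tail=0 count=2
After op 7 (write(11)): arr=[11 20 14 10] head=2 tail=1 count=3
After op 8 (write(8)): arr=[11 8 14 10] head=2 tail=2 count=4
After op 9 (read()): arr=[11 8 14 10] head=3 tail=2 count=3
After op 10 (read()): arr=[11 8 14 10] head=0 tail=2 count=2
After op 11 (write(15)): arr=[11 8 15 10] head=0 tail=3 count=3
After op 12 (write(12)): arr=[11 8 15 12] head=0 tail=0 count=4
After op 13 (write(1)): arr=[1 8 15 12] head=1 tail=1 count=4

Answer: 8 15 12 1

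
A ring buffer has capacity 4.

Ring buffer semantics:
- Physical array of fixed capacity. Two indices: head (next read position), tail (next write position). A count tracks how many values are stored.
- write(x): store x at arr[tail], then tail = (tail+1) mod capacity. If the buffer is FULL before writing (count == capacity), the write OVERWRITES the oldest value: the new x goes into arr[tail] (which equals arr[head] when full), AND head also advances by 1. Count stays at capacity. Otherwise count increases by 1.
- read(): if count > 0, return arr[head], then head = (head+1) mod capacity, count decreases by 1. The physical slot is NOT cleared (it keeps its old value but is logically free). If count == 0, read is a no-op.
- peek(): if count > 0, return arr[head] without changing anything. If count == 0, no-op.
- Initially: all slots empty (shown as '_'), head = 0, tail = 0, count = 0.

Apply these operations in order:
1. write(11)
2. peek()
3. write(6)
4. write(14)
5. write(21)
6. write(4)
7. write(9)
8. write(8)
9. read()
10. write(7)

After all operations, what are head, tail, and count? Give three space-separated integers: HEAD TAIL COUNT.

Answer: 0 0 4

Derivation:
After op 1 (write(11)): arr=[11 _ _ _] head=0 tail=1 count=1
After op 2 (peek()): arr=[11 _ _ _] head=0 tail=1 count=1
After op 3 (write(6)): arr=[11 6 _ _] head=0 tail=2 count=2
After op 4 (write(14)): arr=[11 6 14 _] head=0 tail=3 count=3
After op 5 (write(21)): arr=[11 6 14 21] head=0 tail=0 count=4
After op 6 (write(4)): arr=[4 6 14 21] head=1 tail=1 count=4
After op 7 (write(9)): arr=[4 9 14 21] head=2 tail=2 count=4
After op 8 (write(8)): arr=[4 9 8 21] head=3 tail=3 count=4
After op 9 (read()): arr=[4 9 8 21] head=0 tail=3 count=3
After op 10 (write(7)): arr=[4 9 8 7] head=0 tail=0 count=4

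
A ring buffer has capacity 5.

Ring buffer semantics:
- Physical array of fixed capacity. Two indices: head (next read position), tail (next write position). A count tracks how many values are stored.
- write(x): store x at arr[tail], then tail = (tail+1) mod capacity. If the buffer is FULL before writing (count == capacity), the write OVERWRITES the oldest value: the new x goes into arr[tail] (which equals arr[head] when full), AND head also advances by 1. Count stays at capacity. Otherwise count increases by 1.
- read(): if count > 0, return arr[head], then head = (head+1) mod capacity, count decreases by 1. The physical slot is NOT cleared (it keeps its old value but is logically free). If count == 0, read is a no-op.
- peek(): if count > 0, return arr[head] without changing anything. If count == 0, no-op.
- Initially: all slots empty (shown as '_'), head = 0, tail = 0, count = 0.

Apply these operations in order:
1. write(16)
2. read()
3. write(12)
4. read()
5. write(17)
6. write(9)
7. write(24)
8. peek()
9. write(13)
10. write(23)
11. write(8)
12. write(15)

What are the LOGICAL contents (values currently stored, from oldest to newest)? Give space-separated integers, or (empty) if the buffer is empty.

After op 1 (write(16)): arr=[16 _ _ _ _] head=0 tail=1 count=1
After op 2 (read()): arr=[16 _ _ _ _] head=1 tail=1 count=0
After op 3 (write(12)): arr=[16 12 _ _ _] head=1 tail=2 count=1
After op 4 (read()): arr=[16 12 _ _ _] head=2 tail=2 count=0
After op 5 (write(17)): arr=[16 12 17 _ _] head=2 tail=3 count=1
After op 6 (write(9)): arr=[16 12 17 9 _] head=2 tail=4 count=2
After op 7 (write(24)): arr=[16 12 17 9 24] head=2 tail=0 count=3
After op 8 (peek()): arr=[16 12 17 9 24] head=2 tail=0 count=3
After op 9 (write(13)): arr=[13 12 17 9 24] head=2 tail=1 count=4
After op 10 (write(23)): arr=[13 23 17 9 24] head=2 tail=2 count=5
After op 11 (write(8)): arr=[13 23 8 9 24] head=3 tail=3 count=5
After op 12 (write(15)): arr=[13 23 8 15 24] head=4 tail=4 count=5

Answer: 24 13 23 8 15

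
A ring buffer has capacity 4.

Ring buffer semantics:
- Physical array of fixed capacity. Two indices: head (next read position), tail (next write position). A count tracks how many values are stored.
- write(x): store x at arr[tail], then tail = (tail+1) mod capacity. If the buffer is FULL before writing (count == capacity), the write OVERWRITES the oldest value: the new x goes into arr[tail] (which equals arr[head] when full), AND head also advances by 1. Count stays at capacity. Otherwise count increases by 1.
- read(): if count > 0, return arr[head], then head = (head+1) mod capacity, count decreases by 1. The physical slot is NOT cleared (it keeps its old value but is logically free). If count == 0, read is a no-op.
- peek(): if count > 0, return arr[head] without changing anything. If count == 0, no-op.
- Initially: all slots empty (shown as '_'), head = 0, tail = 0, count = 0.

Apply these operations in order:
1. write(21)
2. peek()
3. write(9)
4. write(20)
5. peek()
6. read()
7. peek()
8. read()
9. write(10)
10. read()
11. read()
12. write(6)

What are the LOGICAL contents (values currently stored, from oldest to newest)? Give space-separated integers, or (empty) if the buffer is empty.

After op 1 (write(21)): arr=[21 _ _ _] head=0 tail=1 count=1
After op 2 (peek()): arr=[21 _ _ _] head=0 tail=1 count=1
After op 3 (write(9)): arr=[21 9 _ _] head=0 tail=2 count=2
After op 4 (write(20)): arr=[21 9 20 _] head=0 tail=3 count=3
After op 5 (peek()): arr=[21 9 20 _] head=0 tail=3 count=3
After op 6 (read()): arr=[21 9 20 _] head=1 tail=3 count=2
After op 7 (peek()): arr=[21 9 20 _] head=1 tail=3 count=2
After op 8 (read()): arr=[21 9 20 _] head=2 tail=3 count=1
After op 9 (write(10)): arr=[21 9 20 10] head=2 tail=0 count=2
After op 10 (read()): arr=[21 9 20 10] head=3 tail=0 count=1
After op 11 (read()): arr=[21 9 20 10] head=0 tail=0 count=0
After op 12 (write(6)): arr=[6 9 20 10] head=0 tail=1 count=1

Answer: 6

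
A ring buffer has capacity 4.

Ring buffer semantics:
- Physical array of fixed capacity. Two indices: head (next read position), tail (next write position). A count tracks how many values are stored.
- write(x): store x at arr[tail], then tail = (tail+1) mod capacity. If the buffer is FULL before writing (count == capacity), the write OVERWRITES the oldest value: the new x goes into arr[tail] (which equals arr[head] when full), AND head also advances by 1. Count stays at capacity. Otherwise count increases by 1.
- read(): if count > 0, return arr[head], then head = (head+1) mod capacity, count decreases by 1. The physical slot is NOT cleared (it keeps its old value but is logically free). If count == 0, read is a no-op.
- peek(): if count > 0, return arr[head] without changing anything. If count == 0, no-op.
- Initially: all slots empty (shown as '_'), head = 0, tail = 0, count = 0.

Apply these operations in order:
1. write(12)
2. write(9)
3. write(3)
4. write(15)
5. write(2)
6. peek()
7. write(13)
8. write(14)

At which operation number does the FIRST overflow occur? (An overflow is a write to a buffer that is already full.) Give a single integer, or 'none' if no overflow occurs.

Answer: 5

Derivation:
After op 1 (write(12)): arr=[12 _ _ _] head=0 tail=1 count=1
After op 2 (write(9)): arr=[12 9 _ _] head=0 tail=2 count=2
After op 3 (write(3)): arr=[12 9 3 _] head=0 tail=3 count=3
After op 4 (write(15)): arr=[12 9 3 15] head=0 tail=0 count=4
After op 5 (write(2)): arr=[2 9 3 15] head=1 tail=1 count=4
After op 6 (peek()): arr=[2 9 3 15] head=1 tail=1 count=4
After op 7 (write(13)): arr=[2 13 3 15] head=2 tail=2 count=4
After op 8 (write(14)): arr=[2 13 14 15] head=3 tail=3 count=4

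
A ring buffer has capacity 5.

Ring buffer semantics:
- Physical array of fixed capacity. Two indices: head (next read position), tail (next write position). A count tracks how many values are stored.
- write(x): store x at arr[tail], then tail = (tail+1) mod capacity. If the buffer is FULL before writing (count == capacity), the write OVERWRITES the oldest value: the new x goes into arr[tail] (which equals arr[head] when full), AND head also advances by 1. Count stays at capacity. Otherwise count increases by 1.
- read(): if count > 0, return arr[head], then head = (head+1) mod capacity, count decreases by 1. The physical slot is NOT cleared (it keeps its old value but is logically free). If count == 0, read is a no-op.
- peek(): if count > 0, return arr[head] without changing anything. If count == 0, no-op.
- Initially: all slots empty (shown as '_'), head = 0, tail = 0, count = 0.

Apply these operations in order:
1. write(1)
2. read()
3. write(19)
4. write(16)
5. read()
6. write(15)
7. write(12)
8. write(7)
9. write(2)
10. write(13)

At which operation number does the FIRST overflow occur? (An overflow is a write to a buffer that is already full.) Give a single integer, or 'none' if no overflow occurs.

Answer: 10

Derivation:
After op 1 (write(1)): arr=[1 _ _ _ _] head=0 tail=1 count=1
After op 2 (read()): arr=[1 _ _ _ _] head=1 tail=1 count=0
After op 3 (write(19)): arr=[1 19 _ _ _] head=1 tail=2 count=1
After op 4 (write(16)): arr=[1 19 16 _ _] head=1 tail=3 count=2
After op 5 (read()): arr=[1 19 16 _ _] head=2 tail=3 count=1
After op 6 (write(15)): arr=[1 19 16 15 _] head=2 tail=4 count=2
After op 7 (write(12)): arr=[1 19 16 15 12] head=2 tail=0 count=3
After op 8 (write(7)): arr=[7 19 16 15 12] head=2 tail=1 count=4
After op 9 (write(2)): arr=[7 2 16 15 12] head=2 tail=2 count=5
After op 10 (write(13)): arr=[7 2 13 15 12] head=3 tail=3 count=5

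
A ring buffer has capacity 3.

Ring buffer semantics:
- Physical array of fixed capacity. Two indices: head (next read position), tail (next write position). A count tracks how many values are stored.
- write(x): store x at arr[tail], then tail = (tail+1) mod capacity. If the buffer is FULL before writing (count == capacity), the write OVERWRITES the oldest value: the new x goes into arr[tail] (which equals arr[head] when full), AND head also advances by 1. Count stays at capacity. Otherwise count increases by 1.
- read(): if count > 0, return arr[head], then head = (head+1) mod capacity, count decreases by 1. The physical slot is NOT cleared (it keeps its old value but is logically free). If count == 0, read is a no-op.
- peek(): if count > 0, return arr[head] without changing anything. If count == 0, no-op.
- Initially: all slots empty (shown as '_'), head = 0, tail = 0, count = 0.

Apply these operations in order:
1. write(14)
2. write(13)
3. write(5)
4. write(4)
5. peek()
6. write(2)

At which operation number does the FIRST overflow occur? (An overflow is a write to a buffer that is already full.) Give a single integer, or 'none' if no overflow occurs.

Answer: 4

Derivation:
After op 1 (write(14)): arr=[14 _ _] head=0 tail=1 count=1
After op 2 (write(13)): arr=[14 13 _] head=0 tail=2 count=2
After op 3 (write(5)): arr=[14 13 5] head=0 tail=0 count=3
After op 4 (write(4)): arr=[4 13 5] head=1 tail=1 count=3
After op 5 (peek()): arr=[4 13 5] head=1 tail=1 count=3
After op 6 (write(2)): arr=[4 2 5] head=2 tail=2 count=3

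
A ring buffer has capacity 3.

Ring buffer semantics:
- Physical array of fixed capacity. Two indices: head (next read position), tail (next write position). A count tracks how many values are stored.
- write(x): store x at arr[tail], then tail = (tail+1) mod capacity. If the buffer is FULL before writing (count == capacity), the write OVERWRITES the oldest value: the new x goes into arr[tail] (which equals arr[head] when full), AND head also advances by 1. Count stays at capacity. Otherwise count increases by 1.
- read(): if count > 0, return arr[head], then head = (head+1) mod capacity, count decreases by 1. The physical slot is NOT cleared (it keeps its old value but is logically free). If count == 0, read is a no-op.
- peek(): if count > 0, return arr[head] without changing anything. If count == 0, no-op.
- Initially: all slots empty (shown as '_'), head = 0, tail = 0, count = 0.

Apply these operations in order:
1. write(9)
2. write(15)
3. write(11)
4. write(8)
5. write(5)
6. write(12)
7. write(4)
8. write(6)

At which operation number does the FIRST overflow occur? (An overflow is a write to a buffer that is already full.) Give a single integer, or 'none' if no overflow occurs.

After op 1 (write(9)): arr=[9 _ _] head=0 tail=1 count=1
After op 2 (write(15)): arr=[9 15 _] head=0 tail=2 count=2
After op 3 (write(11)): arr=[9 15 11] head=0 tail=0 count=3
After op 4 (write(8)): arr=[8 15 11] head=1 tail=1 count=3
After op 5 (write(5)): arr=[8 5 11] head=2 tail=2 count=3
After op 6 (write(12)): arr=[8 5 12] head=0 tail=0 count=3
After op 7 (write(4)): arr=[4 5 12] head=1 tail=1 count=3
After op 8 (write(6)): arr=[4 6 12] head=2 tail=2 count=3

Answer: 4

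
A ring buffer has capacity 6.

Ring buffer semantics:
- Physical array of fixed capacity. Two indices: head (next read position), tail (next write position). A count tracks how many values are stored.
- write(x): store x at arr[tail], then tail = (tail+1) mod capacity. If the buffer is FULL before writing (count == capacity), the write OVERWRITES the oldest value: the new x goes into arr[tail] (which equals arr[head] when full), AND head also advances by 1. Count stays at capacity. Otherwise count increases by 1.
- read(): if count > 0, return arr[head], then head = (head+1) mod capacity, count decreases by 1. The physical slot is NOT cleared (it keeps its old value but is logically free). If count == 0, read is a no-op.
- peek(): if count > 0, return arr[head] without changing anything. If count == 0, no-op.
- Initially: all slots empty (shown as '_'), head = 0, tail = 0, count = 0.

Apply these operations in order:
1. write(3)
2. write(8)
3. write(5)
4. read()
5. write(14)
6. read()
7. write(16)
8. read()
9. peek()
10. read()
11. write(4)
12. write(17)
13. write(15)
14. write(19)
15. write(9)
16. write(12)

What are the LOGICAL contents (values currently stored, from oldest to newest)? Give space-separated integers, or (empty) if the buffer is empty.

After op 1 (write(3)): arr=[3 _ _ _ _ _] head=0 tail=1 count=1
After op 2 (write(8)): arr=[3 8 _ _ _ _] head=0 tail=2 count=2
After op 3 (write(5)): arr=[3 8 5 _ _ _] head=0 tail=3 count=3
After op 4 (read()): arr=[3 8 5 _ _ _] head=1 tail=3 count=2
After op 5 (write(14)): arr=[3 8 5 14 _ _] head=1 tail=4 count=3
After op 6 (read()): arr=[3 8 5 14 _ _] head=2 tail=4 count=2
After op 7 (write(16)): arr=[3 8 5 14 16 _] head=2 tail=5 count=3
After op 8 (read()): arr=[3 8 5 14 16 _] head=3 tail=5 count=2
After op 9 (peek()): arr=[3 8 5 14 16 _] head=3 tail=5 count=2
After op 10 (read()): arr=[3 8 5 14 16 _] head=4 tail=5 count=1
After op 11 (write(4)): arr=[3 8 5 14 16 4] head=4 tail=0 count=2
After op 12 (write(17)): arr=[17 8 5 14 16 4] head=4 tail=1 count=3
After op 13 (write(15)): arr=[17 15 5 14 16 4] head=4 tail=2 count=4
After op 14 (write(19)): arr=[17 15 19 14 16 4] head=4 tail=3 count=5
After op 15 (write(9)): arr=[17 15 19 9 16 4] head=4 tail=4 count=6
After op 16 (write(12)): arr=[17 15 19 9 12 4] head=5 tail=5 count=6

Answer: 4 17 15 19 9 12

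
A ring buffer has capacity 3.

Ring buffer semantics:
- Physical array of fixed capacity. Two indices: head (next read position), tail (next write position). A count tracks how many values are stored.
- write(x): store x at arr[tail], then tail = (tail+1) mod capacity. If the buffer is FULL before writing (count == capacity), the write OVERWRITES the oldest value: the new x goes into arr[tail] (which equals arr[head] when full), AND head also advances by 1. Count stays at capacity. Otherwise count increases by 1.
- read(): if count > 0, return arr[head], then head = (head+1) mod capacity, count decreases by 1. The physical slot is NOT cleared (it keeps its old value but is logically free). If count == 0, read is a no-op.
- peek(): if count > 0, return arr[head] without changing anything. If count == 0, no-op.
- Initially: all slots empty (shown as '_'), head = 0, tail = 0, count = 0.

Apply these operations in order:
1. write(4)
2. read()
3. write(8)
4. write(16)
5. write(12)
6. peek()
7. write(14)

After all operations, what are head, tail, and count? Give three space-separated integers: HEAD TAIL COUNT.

After op 1 (write(4)): arr=[4 _ _] head=0 tail=1 count=1
After op 2 (read()): arr=[4 _ _] head=1 tail=1 count=0
After op 3 (write(8)): arr=[4 8 _] head=1 tail=2 count=1
After op 4 (write(16)): arr=[4 8 16] head=1 tail=0 count=2
After op 5 (write(12)): arr=[12 8 16] head=1 tail=1 count=3
After op 6 (peek()): arr=[12 8 16] head=1 tail=1 count=3
After op 7 (write(14)): arr=[12 14 16] head=2 tail=2 count=3

Answer: 2 2 3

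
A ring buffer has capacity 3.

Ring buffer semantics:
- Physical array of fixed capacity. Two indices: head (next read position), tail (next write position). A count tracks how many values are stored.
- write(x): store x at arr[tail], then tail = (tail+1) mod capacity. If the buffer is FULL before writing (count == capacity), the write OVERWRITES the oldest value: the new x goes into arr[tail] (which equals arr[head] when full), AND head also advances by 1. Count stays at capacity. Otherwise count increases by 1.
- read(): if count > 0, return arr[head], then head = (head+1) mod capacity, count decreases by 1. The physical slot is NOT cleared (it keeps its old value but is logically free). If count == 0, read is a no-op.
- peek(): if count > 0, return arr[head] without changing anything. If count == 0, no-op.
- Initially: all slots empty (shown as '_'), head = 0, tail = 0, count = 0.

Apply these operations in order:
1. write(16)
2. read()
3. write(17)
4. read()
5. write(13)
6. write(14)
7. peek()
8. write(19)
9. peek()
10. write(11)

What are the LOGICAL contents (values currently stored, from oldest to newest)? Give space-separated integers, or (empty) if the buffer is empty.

Answer: 14 19 11

Derivation:
After op 1 (write(16)): arr=[16 _ _] head=0 tail=1 count=1
After op 2 (read()): arr=[16 _ _] head=1 tail=1 count=0
After op 3 (write(17)): arr=[16 17 _] head=1 tail=2 count=1
After op 4 (read()): arr=[16 17 _] head=2 tail=2 count=0
After op 5 (write(13)): arr=[16 17 13] head=2 tail=0 count=1
After op 6 (write(14)): arr=[14 17 13] head=2 tail=1 count=2
After op 7 (peek()): arr=[14 17 13] head=2 tail=1 count=2
After op 8 (write(19)): arr=[14 19 13] head=2 tail=2 count=3
After op 9 (peek()): arr=[14 19 13] head=2 tail=2 count=3
After op 10 (write(11)): arr=[14 19 11] head=0 tail=0 count=3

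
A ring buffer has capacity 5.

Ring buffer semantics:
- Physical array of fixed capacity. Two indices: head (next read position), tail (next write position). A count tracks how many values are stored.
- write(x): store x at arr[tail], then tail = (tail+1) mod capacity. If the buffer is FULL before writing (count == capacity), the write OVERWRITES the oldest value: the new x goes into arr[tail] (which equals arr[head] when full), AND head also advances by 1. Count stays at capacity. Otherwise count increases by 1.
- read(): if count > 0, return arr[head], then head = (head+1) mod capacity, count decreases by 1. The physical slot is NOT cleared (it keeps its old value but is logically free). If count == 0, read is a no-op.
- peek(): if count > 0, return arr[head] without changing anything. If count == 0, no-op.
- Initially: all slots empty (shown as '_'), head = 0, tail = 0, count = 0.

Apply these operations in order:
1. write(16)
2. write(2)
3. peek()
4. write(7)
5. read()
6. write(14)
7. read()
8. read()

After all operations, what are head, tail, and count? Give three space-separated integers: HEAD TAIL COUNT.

After op 1 (write(16)): arr=[16 _ _ _ _] head=0 tail=1 count=1
After op 2 (write(2)): arr=[16 2 _ _ _] head=0 tail=2 count=2
After op 3 (peek()): arr=[16 2 _ _ _] head=0 tail=2 count=2
After op 4 (write(7)): arr=[16 2 7 _ _] head=0 tail=3 count=3
After op 5 (read()): arr=[16 2 7 _ _] head=1 tail=3 count=2
After op 6 (write(14)): arr=[16 2 7 14 _] head=1 tail=4 count=3
After op 7 (read()): arr=[16 2 7 14 _] head=2 tail=4 count=2
After op 8 (read()): arr=[16 2 7 14 _] head=3 tail=4 count=1

Answer: 3 4 1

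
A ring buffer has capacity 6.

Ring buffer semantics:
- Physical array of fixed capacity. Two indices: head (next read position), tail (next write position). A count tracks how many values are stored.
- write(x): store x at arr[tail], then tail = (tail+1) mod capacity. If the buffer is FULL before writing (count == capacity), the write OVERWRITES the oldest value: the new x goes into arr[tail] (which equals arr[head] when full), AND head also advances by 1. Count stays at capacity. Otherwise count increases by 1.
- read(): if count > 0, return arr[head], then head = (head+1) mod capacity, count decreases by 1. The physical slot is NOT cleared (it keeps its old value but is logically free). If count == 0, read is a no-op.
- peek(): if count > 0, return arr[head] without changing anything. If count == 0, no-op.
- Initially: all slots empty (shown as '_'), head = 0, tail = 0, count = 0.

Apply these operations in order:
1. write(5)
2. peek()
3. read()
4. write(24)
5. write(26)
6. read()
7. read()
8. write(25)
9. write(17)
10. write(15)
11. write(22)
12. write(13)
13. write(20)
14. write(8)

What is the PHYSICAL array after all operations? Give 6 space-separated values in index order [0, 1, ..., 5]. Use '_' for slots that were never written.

After op 1 (write(5)): arr=[5 _ _ _ _ _] head=0 tail=1 count=1
After op 2 (peek()): arr=[5 _ _ _ _ _] head=0 tail=1 count=1
After op 3 (read()): arr=[5 _ _ _ _ _] head=1 tail=1 count=0
After op 4 (write(24)): arr=[5 24 _ _ _ _] head=1 tail=2 count=1
After op 5 (write(26)): arr=[5 24 26 _ _ _] head=1 tail=3 count=2
After op 6 (read()): arr=[5 24 26 _ _ _] head=2 tail=3 count=1
After op 7 (read()): arr=[5 24 26 _ _ _] head=3 tail=3 count=0
After op 8 (write(25)): arr=[5 24 26 25 _ _] head=3 tail=4 count=1
After op 9 (write(17)): arr=[5 24 26 25 17 _] head=3 tail=5 count=2
After op 10 (write(15)): arr=[5 24 26 25 17 15] head=3 tail=0 count=3
After op 11 (write(22)): arr=[22 24 26 25 17 15] head=3 tail=1 count=4
After op 12 (write(13)): arr=[22 13 26 25 17 15] head=3 tail=2 count=5
After op 13 (write(20)): arr=[22 13 20 25 17 15] head=3 tail=3 count=6
After op 14 (write(8)): arr=[22 13 20 8 17 15] head=4 tail=4 count=6

Answer: 22 13 20 8 17 15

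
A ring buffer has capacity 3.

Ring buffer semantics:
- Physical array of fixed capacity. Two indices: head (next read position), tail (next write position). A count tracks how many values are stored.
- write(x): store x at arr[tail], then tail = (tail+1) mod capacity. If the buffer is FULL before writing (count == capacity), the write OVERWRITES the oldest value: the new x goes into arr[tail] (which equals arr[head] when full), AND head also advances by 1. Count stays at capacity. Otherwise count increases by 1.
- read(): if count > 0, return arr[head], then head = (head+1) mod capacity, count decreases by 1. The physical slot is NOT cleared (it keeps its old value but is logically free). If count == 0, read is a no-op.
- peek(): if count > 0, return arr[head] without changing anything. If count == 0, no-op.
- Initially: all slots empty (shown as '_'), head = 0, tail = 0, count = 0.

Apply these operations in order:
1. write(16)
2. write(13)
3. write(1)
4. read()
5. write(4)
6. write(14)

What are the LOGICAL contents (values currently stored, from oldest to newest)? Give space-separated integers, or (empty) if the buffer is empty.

Answer: 1 4 14

Derivation:
After op 1 (write(16)): arr=[16 _ _] head=0 tail=1 count=1
After op 2 (write(13)): arr=[16 13 _] head=0 tail=2 count=2
After op 3 (write(1)): arr=[16 13 1] head=0 tail=0 count=3
After op 4 (read()): arr=[16 13 1] head=1 tail=0 count=2
After op 5 (write(4)): arr=[4 13 1] head=1 tail=1 count=3
After op 6 (write(14)): arr=[4 14 1] head=2 tail=2 count=3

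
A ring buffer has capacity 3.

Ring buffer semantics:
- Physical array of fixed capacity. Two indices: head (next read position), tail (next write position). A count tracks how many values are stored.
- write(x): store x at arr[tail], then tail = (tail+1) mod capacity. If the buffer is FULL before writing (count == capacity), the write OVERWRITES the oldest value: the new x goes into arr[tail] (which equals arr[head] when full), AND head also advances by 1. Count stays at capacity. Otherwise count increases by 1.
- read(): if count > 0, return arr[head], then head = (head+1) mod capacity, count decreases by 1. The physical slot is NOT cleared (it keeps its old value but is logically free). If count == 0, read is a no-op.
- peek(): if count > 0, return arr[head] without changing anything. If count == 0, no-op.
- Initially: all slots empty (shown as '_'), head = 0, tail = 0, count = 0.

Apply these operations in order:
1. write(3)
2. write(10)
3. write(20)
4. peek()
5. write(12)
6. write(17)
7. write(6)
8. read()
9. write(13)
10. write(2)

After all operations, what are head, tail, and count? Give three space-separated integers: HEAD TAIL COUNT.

Answer: 2 2 3

Derivation:
After op 1 (write(3)): arr=[3 _ _] head=0 tail=1 count=1
After op 2 (write(10)): arr=[3 10 _] head=0 tail=2 count=2
After op 3 (write(20)): arr=[3 10 20] head=0 tail=0 count=3
After op 4 (peek()): arr=[3 10 20] head=0 tail=0 count=3
After op 5 (write(12)): arr=[12 10 20] head=1 tail=1 count=3
After op 6 (write(17)): arr=[12 17 20] head=2 tail=2 count=3
After op 7 (write(6)): arr=[12 17 6] head=0 tail=0 count=3
After op 8 (read()): arr=[12 17 6] head=1 tail=0 count=2
After op 9 (write(13)): arr=[13 17 6] head=1 tail=1 count=3
After op 10 (write(2)): arr=[13 2 6] head=2 tail=2 count=3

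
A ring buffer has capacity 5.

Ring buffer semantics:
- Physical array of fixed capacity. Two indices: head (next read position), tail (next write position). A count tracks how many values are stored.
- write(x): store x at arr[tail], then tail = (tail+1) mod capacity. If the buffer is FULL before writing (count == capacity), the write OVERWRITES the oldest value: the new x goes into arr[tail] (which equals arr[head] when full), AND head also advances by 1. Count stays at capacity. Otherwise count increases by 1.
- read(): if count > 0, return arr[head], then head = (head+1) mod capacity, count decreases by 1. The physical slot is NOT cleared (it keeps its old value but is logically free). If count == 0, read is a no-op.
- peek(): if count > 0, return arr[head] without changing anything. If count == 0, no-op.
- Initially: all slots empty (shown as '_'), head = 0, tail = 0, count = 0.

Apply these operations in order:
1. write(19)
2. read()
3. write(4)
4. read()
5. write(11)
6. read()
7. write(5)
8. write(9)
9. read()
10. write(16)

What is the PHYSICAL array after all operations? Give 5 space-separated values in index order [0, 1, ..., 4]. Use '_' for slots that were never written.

Answer: 16 4 11 5 9

Derivation:
After op 1 (write(19)): arr=[19 _ _ _ _] head=0 tail=1 count=1
After op 2 (read()): arr=[19 _ _ _ _] head=1 tail=1 count=0
After op 3 (write(4)): arr=[19 4 _ _ _] head=1 tail=2 count=1
After op 4 (read()): arr=[19 4 _ _ _] head=2 tail=2 count=0
After op 5 (write(11)): arr=[19 4 11 _ _] head=2 tail=3 count=1
After op 6 (read()): arr=[19 4 11 _ _] head=3 tail=3 count=0
After op 7 (write(5)): arr=[19 4 11 5 _] head=3 tail=4 count=1
After op 8 (write(9)): arr=[19 4 11 5 9] head=3 tail=0 count=2
After op 9 (read()): arr=[19 4 11 5 9] head=4 tail=0 count=1
After op 10 (write(16)): arr=[16 4 11 5 9] head=4 tail=1 count=2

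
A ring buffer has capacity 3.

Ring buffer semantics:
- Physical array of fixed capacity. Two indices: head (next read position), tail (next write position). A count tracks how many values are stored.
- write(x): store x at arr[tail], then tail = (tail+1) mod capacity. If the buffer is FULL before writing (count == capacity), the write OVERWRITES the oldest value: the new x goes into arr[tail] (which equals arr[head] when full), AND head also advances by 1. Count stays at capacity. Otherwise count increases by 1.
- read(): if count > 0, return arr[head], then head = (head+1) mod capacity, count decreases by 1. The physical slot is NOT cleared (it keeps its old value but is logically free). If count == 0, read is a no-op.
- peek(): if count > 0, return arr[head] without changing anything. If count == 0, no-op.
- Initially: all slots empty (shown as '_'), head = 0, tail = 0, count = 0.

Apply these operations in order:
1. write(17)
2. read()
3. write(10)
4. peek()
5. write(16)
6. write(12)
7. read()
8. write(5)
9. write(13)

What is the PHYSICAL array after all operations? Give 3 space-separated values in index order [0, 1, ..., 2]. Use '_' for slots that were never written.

After op 1 (write(17)): arr=[17 _ _] head=0 tail=1 count=1
After op 2 (read()): arr=[17 _ _] head=1 tail=1 count=0
After op 3 (write(10)): arr=[17 10 _] head=1 tail=2 count=1
After op 4 (peek()): arr=[17 10 _] head=1 tail=2 count=1
After op 5 (write(16)): arr=[17 10 16] head=1 tail=0 count=2
After op 6 (write(12)): arr=[12 10 16] head=1 tail=1 count=3
After op 7 (read()): arr=[12 10 16] head=2 tail=1 count=2
After op 8 (write(5)): arr=[12 5 16] head=2 tail=2 count=3
After op 9 (write(13)): arr=[12 5 13] head=0 tail=0 count=3

Answer: 12 5 13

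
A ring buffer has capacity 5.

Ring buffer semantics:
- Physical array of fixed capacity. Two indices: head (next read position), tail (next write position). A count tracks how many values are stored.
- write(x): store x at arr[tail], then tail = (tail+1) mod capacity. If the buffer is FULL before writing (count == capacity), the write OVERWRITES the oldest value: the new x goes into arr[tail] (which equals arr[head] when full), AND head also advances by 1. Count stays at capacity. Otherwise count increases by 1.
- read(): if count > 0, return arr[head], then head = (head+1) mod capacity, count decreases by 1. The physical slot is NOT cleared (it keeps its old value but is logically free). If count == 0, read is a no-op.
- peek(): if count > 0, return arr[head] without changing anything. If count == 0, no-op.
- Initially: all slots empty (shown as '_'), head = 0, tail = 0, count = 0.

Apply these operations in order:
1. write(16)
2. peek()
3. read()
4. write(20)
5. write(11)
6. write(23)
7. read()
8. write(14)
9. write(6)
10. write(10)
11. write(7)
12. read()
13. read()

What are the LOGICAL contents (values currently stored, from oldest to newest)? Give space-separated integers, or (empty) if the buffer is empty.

Answer: 6 10 7

Derivation:
After op 1 (write(16)): arr=[16 _ _ _ _] head=0 tail=1 count=1
After op 2 (peek()): arr=[16 _ _ _ _] head=0 tail=1 count=1
After op 3 (read()): arr=[16 _ _ _ _] head=1 tail=1 count=0
After op 4 (write(20)): arr=[16 20 _ _ _] head=1 tail=2 count=1
After op 5 (write(11)): arr=[16 20 11 _ _] head=1 tail=3 count=2
After op 6 (write(23)): arr=[16 20 11 23 _] head=1 tail=4 count=3
After op 7 (read()): arr=[16 20 11 23 _] head=2 tail=4 count=2
After op 8 (write(14)): arr=[16 20 11 23 14] head=2 tail=0 count=3
After op 9 (write(6)): arr=[6 20 11 23 14] head=2 tail=1 count=4
After op 10 (write(10)): arr=[6 10 11 23 14] head=2 tail=2 count=5
After op 11 (write(7)): arr=[6 10 7 23 14] head=3 tail=3 count=5
After op 12 (read()): arr=[6 10 7 23 14] head=4 tail=3 count=4
After op 13 (read()): arr=[6 10 7 23 14] head=0 tail=3 count=3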